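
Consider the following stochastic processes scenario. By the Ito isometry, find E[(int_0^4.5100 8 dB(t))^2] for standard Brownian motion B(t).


By Ito isometry: E[(int f dB)^2] = int f^2 dt
= 8^2 * 4.5100
= 64 * 4.5100 = 288.6400

288.6400


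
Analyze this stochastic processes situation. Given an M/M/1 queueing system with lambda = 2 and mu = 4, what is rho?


rho = lambda/mu
= 2/4
= 0.5000

0.5000


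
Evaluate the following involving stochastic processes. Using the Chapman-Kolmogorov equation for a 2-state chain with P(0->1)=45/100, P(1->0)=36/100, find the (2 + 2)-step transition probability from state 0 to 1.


P^4 = P^2 * P^2
Computing via matrix multiplication of the transition matrix.
Entry (0,1) of P^4 = 0.5548

0.5548


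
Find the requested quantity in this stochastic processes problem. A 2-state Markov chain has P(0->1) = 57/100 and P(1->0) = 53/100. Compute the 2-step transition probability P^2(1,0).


Computing P^2 by matrix multiplication.
P = [[0.4300, 0.5700], [0.5300, 0.4700]]
After raising P to the power 2:
P^2(1,0) = 0.4770

0.4770


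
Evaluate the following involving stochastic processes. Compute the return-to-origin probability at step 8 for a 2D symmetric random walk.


P = C(8,4)^2 / 4^8
= 70^2 / 65536
= 4900 / 65536
= 0.0748

0.0748


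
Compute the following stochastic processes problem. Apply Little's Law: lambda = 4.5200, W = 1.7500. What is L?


Little's Law: L = lambda * W
= 4.5200 * 1.7500
= 7.9100

7.9100


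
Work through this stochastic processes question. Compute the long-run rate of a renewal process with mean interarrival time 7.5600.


Long-run renewal rate = 1/E(X)
= 1/7.5600
= 0.1323

0.1323


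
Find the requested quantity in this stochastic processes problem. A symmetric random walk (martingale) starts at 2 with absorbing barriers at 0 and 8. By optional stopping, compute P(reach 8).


By optional stopping theorem: E(M at tau) = M(0) = 2
P(hit 8)*8 + P(hit 0)*0 = 2
P(hit 8) = (2 - 0)/(8 - 0) = 1/4 = 0.2500

0.2500


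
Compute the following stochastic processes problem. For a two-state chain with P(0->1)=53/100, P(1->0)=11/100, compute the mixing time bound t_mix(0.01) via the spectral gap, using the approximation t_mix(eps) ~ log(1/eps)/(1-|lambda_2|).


lambda_2 = |1 - p01 - p10| = |1 - 0.5300 - 0.1100| = 0.3600
t_mix ~ log(1/eps)/(1 - |lambda_2|)
= log(100)/(1 - 0.3600) = 4.6052/0.6400
= 7.1956

7.1956


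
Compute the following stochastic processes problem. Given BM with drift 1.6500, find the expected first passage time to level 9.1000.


Expected first passage time = a/mu
= 9.1000/1.6500
= 5.5152

5.5152


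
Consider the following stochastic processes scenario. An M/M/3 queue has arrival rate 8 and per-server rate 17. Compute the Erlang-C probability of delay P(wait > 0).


a = lambda/mu = 0.4706
rho = a/c = 0.1569
Erlang-C formula applied:
C(c,a) = 0.0129

0.0129


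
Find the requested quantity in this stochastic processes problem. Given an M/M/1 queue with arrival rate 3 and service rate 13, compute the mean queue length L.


rho = 3/13 = 0.2308
L = rho/(1-rho)
= 0.2308/0.7692
= 0.3000

0.3000


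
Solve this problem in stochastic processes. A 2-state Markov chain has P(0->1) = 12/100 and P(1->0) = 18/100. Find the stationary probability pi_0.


Stationary distribution: pi_0 = p10/(p01+p10), pi_1 = p01/(p01+p10)
p01 = 0.1200, p10 = 0.1800
pi_0 = 0.6000

0.6000


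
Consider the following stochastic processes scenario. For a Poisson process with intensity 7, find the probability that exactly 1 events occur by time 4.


P(N(t)=k) = (lambda*t)^k * exp(-lambda*t) / k!
lambda*t = 28
= 28^1 * exp(-28) / 1!
= 28 * 6.9144e-13 / 1
= 1.9360e-11

1.9360e-11


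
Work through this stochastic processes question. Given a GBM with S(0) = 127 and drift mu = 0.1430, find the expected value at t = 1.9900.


E[S(t)] = S(0) * exp(mu * t)
= 127 * exp(0.1430 * 1.9900)
= 127 * 1.3292
= 168.8072

168.8072


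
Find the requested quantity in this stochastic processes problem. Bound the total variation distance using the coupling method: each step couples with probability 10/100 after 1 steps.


TV distance bound <= (1-delta)^n
= (1 - 0.1000)^1
= 0.9000^1
= 0.9000

0.9000


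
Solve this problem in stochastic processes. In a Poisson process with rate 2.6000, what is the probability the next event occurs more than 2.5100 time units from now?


P(X > t) = exp(-lambda * t)
= exp(-2.6000 * 2.5100)
= exp(-6.5260) = 0.0015

0.0015


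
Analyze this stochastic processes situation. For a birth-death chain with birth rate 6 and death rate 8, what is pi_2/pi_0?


For birth-death process, pi_n/pi_0 = (lambda/mu)^n
= (6/8)^2
= 0.5625

0.5625


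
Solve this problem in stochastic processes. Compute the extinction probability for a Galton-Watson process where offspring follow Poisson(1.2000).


Since mu = 1.2000 > 1, extinction prob q < 1.
Solve s = exp(mu*(s-1)) iteratively.
q = 0.6863

0.6863


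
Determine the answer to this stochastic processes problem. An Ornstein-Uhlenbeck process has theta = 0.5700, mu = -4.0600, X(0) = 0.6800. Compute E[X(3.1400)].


E[X(t)] = mu + (X(0) - mu)*exp(-theta*t)
= -4.0600 + (0.6800 - -4.0600)*exp(-0.5700*3.1400)
= -4.0600 + 4.7400 * 0.1670
= -3.2685

-3.2685


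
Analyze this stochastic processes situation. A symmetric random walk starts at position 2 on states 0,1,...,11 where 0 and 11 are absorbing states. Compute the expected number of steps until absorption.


For symmetric RW on 0,...,N with absorbing barriers, E(i) = i*(N-i)
E(2) = 2 * 9 = 18

18


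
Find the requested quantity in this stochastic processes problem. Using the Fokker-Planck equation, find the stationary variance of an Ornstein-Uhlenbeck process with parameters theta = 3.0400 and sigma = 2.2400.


Stationary variance = sigma^2 / (2*theta)
= 2.2400^2 / (2*3.0400)
= 5.0176 / 6.0800
= 0.8253

0.8253


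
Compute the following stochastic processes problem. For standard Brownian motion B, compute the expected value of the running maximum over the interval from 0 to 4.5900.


E(max B(s)) = sqrt(2t/pi)
= sqrt(2*4.5900/pi)
= sqrt(2.9221)
= 1.7094

1.7094


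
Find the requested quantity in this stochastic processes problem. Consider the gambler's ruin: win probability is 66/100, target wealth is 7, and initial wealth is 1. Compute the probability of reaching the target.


Gambler's ruin formula:
r = q/p = 0.3400/0.6600 = 0.5152
P(win) = (1 - r^i)/(1 - r^N)
= (1 - 0.5152^1)/(1 - 0.5152^7)
= 0.4896

0.4896


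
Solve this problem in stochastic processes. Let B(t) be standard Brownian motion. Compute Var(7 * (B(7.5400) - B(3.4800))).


Var(alpha*(B(t)-B(s))) = alpha^2 * (t-s)
= 7^2 * (7.5400 - 3.4800)
= 49 * 4.0600
= 198.9400

198.9400


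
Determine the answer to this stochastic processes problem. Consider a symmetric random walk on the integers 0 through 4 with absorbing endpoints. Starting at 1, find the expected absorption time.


For symmetric RW on 0,...,N with absorbing barriers, E(i) = i*(N-i)
E(1) = 1 * 3 = 3

3


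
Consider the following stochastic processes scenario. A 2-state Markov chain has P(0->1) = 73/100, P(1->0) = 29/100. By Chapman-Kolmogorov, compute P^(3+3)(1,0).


P^6 = P^3 * P^3
Computing via matrix multiplication of the transition matrix.
Entry (1,0) of P^6 = 0.2843

0.2843


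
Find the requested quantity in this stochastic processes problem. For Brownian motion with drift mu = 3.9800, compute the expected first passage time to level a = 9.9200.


Expected first passage time = a/mu
= 9.9200/3.9800
= 2.4925

2.4925


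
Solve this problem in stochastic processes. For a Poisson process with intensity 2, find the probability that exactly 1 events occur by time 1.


P(N(t)=k) = (lambda*t)^k * exp(-lambda*t) / k!
lambda*t = 2
= 2^1 * exp(-2) / 1!
= 2 * 0.1353 / 1
= 0.2707

0.2707


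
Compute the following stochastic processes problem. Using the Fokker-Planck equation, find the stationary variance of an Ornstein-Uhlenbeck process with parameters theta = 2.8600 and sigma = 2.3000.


Stationary variance = sigma^2 / (2*theta)
= 2.3000^2 / (2*2.8600)
= 5.2900 / 5.7200
= 0.9248

0.9248


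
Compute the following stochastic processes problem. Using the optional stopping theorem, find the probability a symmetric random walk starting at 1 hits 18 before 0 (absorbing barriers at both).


By optional stopping theorem: E(M at tau) = M(0) = 1
P(hit 18)*18 + P(hit 0)*0 = 1
P(hit 18) = (1 - 0)/(18 - 0) = 1/18 = 0.0556

0.0556


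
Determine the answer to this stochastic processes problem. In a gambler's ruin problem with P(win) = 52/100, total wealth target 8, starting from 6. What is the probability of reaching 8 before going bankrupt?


Gambler's ruin formula:
r = q/p = 0.4800/0.5200 = 0.9231
P(win) = (1 - r^i)/(1 - r^N)
= (1 - 0.9231^6)/(1 - 0.9231^8)
= 0.8065

0.8065


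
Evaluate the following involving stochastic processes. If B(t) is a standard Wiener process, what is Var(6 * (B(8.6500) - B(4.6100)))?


Var(alpha*(B(t)-B(s))) = alpha^2 * (t-s)
= 6^2 * (8.6500 - 4.6100)
= 36 * 4.0400
= 145.4400

145.4400


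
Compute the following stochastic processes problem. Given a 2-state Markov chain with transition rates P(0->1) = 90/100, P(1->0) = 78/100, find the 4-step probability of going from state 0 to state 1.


Computing P^4 by matrix multiplication.
P = [[0.1000, 0.9000], [0.7800, 0.2200]]
After raising P to the power 4:
P^4(0,1) = 0.4212

0.4212


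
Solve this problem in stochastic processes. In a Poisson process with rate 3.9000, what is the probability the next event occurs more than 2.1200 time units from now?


P(X > t) = exp(-lambda * t)
= exp(-3.9000 * 2.1200)
= exp(-8.2680) = 2.5660e-04

2.5660e-04


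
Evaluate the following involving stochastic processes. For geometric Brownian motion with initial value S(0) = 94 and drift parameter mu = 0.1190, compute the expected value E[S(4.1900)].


E[S(t)] = S(0) * exp(mu * t)
= 94 * exp(0.1190 * 4.1900)
= 94 * 1.6464
= 154.7645

154.7645


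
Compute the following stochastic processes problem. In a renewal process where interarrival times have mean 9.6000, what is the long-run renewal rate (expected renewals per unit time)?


Long-run renewal rate = 1/E(X)
= 1/9.6000
= 0.1042

0.1042


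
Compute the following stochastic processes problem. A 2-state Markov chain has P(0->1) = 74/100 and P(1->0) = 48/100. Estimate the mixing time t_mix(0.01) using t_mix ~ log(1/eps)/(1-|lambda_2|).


lambda_2 = |1 - p01 - p10| = |1 - 0.7400 - 0.4800| = 0.2200
t_mix ~ log(1/eps)/(1 - |lambda_2|)
= log(100)/(1 - 0.2200) = 4.6052/0.7800
= 5.9041

5.9041


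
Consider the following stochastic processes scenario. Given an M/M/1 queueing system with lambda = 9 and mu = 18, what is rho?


rho = lambda/mu
= 9/18
= 0.5000

0.5000


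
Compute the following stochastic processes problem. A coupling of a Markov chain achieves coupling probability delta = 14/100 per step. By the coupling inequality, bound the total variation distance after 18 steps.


TV distance bound <= (1-delta)^n
= (1 - 0.1400)^18
= 0.8600^18
= 0.0662

0.0662


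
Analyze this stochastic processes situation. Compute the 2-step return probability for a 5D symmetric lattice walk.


P(return in 2 steps) = P(reverse first step) = 1/(2d)
= 1/10
= 0.1000

0.1000


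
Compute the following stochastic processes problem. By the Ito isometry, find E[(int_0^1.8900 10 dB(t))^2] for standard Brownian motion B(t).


By Ito isometry: E[(int f dB)^2] = int f^2 dt
= 10^2 * 1.8900
= 100 * 1.8900 = 189.0000

189.0000


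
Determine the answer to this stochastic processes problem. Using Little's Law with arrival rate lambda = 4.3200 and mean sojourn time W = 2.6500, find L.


Little's Law: L = lambda * W
= 4.3200 * 2.6500
= 11.4480

11.4480


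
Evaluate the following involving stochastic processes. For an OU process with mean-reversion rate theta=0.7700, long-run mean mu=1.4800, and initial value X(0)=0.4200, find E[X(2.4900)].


E[X(t)] = mu + (X(0) - mu)*exp(-theta*t)
= 1.4800 + (0.4200 - 1.4800)*exp(-0.7700*2.4900)
= 1.4800 + -1.0600 * 0.1470
= 1.3242

1.3242


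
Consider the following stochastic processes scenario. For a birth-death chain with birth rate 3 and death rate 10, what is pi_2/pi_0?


For birth-death process, pi_n/pi_0 = (lambda/mu)^n
= (3/10)^2
= 0.0900

0.0900


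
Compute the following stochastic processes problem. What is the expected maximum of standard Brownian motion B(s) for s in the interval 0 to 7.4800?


E(max B(s)) = sqrt(2t/pi)
= sqrt(2*7.4800/pi)
= sqrt(4.7619)
= 2.1822

2.1822


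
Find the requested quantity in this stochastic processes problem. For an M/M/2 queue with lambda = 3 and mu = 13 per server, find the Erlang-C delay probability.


a = lambda/mu = 0.2308
rho = a/c = 0.1154
Erlang-C formula applied:
C(c,a) = 0.0239

0.0239


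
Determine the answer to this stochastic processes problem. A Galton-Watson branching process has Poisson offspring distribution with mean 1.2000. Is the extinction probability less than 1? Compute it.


Since mu = 1.2000 > 1, extinction prob q < 1.
Solve s = exp(mu*(s-1)) iteratively.
q = 0.6863

0.6863


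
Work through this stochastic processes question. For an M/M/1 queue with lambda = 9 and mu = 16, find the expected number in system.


rho = 9/16 = 0.5625
L = rho/(1-rho)
= 0.5625/0.4375
= 1.2857

1.2857


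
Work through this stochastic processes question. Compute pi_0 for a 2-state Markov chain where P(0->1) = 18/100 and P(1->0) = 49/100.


Stationary distribution: pi_0 = p10/(p01+p10), pi_1 = p01/(p01+p10)
p01 = 0.1800, p10 = 0.4900
pi_0 = 0.7313

0.7313


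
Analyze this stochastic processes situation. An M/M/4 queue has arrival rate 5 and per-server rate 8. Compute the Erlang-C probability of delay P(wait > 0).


a = lambda/mu = 0.6250
rho = a/c = 0.1562
Erlang-C formula applied:
C(c,a) = 0.0040

0.0040


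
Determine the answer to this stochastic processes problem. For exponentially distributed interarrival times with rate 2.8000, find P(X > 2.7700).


P(X > t) = exp(-lambda * t)
= exp(-2.8000 * 2.7700)
= exp(-7.7560) = 4.2817e-04

4.2817e-04


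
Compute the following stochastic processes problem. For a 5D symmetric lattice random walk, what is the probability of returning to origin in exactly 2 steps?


P(return in 2 steps) = P(reverse first step) = 1/(2d)
= 1/10
= 0.1000

0.1000


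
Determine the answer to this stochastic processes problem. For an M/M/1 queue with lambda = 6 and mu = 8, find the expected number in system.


rho = 6/8 = 0.7500
L = rho/(1-rho)
= 0.7500/0.2500
= 3.0000

3.0000


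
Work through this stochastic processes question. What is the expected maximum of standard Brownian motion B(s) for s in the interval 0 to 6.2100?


E(max B(s)) = sqrt(2t/pi)
= sqrt(2*6.2100/pi)
= sqrt(3.9534)
= 1.9883

1.9883


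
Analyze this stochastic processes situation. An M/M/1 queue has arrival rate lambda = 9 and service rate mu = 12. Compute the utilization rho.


rho = lambda/mu
= 9/12
= 0.7500

0.7500


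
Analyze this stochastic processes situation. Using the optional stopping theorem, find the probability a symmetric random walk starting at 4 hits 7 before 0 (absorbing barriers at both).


By optional stopping theorem: E(M at tau) = M(0) = 4
P(hit 7)*7 + P(hit 0)*0 = 4
P(hit 7) = (4 - 0)/(7 - 0) = 4/7 = 0.5714

0.5714


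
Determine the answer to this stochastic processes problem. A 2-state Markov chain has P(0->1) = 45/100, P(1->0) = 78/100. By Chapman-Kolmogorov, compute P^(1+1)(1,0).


P^2 = P^1 * P^1
Computing via matrix multiplication of the transition matrix.
Entry (1,0) of P^2 = 0.6006

0.6006


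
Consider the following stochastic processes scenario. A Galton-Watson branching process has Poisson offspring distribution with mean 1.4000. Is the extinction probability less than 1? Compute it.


Since mu = 1.4000 > 1, extinction prob q < 1.
Solve s = exp(mu*(s-1)) iteratively.
q = 0.4890

0.4890


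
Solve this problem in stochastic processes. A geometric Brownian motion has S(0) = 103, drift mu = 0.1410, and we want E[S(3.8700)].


E[S(t)] = S(0) * exp(mu * t)
= 103 * exp(0.1410 * 3.8700)
= 103 * 1.7258
= 177.7537

177.7537


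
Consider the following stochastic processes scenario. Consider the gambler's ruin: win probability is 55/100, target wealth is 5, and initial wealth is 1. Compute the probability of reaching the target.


Gambler's ruin formula:
r = q/p = 0.4500/0.5500 = 0.8182
P(win) = (1 - r^i)/(1 - r^N)
= (1 - 0.8182^1)/(1 - 0.8182^5)
= 0.2871

0.2871


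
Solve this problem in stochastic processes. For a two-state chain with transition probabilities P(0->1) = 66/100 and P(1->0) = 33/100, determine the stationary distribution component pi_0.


Stationary distribution: pi_0 = p10/(p01+p10), pi_1 = p01/(p01+p10)
p01 = 0.6600, p10 = 0.3300
pi_0 = 0.3333

0.3333


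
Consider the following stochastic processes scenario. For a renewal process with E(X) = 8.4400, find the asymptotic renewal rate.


Long-run renewal rate = 1/E(X)
= 1/8.4400
= 0.1185

0.1185


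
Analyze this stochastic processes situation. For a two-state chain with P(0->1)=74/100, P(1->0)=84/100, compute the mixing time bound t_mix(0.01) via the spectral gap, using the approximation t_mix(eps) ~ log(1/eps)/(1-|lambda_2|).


lambda_2 = |1 - p01 - p10| = |1 - 0.7400 - 0.8400| = 0.5800
t_mix ~ log(1/eps)/(1 - |lambda_2|)
= log(100)/(1 - 0.5800) = 4.6052/0.4200
= 10.9647

10.9647


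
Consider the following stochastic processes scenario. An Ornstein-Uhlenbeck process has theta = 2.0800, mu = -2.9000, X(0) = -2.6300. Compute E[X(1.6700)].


E[X(t)] = mu + (X(0) - mu)*exp(-theta*t)
= -2.9000 + (-2.6300 - -2.9000)*exp(-2.0800*1.6700)
= -2.9000 + 0.2700 * 0.0310
= -2.8916

-2.8916


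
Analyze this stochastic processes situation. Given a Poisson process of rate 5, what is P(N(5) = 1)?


P(N(t)=k) = (lambda*t)^k * exp(-lambda*t) / k!
lambda*t = 25
= 25^1 * exp(-25) / 1!
= 25 * 1.3888e-11 / 1
= 3.4720e-10

3.4720e-10


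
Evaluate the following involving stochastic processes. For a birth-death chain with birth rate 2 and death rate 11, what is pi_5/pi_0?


For birth-death process, pi_n/pi_0 = (lambda/mu)^n
= (2/11)^5
= 1.9869e-04

1.9869e-04


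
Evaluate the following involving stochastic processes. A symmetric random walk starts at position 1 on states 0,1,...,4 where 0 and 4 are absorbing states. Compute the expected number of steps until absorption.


For symmetric RW on 0,...,N with absorbing barriers, E(i) = i*(N-i)
E(1) = 1 * 3 = 3

3


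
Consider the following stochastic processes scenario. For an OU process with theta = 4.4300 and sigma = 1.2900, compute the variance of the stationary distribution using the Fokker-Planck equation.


Stationary variance = sigma^2 / (2*theta)
= 1.2900^2 / (2*4.4300)
= 1.6641 / 8.8600
= 0.1878

0.1878


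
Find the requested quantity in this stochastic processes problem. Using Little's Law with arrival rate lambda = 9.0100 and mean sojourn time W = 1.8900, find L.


Little's Law: L = lambda * W
= 9.0100 * 1.8900
= 17.0289

17.0289


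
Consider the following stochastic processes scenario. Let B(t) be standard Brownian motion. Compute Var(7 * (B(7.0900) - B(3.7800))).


Var(alpha*(B(t)-B(s))) = alpha^2 * (t-s)
= 7^2 * (7.0900 - 3.7800)
= 49 * 3.3100
= 162.1900

162.1900


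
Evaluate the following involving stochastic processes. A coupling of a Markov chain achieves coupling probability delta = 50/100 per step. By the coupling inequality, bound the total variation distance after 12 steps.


TV distance bound <= (1-delta)^n
= (1 - 0.5000)^12
= 0.5000^12
= 2.4414e-04

2.4414e-04


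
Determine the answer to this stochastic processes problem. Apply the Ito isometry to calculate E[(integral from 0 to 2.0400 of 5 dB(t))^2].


By Ito isometry: E[(int f dB)^2] = int f^2 dt
= 5^2 * 2.0400
= 25 * 2.0400 = 51.0000

51.0000


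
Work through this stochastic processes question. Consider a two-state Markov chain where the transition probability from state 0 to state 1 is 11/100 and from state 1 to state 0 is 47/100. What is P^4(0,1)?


Computing P^4 by matrix multiplication.
P = [[0.8900, 0.1100], [0.4700, 0.5300]]
After raising P to the power 4:
P^4(0,1) = 0.1838

0.1838


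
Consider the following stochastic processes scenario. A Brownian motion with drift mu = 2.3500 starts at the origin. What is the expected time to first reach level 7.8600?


Expected first passage time = a/mu
= 7.8600/2.3500
= 3.3447

3.3447


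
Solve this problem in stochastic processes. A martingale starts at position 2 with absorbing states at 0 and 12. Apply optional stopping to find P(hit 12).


By optional stopping theorem: E(M at tau) = M(0) = 2
P(hit 12)*12 + P(hit 0)*0 = 2
P(hit 12) = (2 - 0)/(12 - 0) = 1/6 = 0.1667

0.1667


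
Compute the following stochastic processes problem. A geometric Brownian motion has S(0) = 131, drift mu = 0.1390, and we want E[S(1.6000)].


E[S(t)] = S(0) * exp(mu * t)
= 131 * exp(0.1390 * 1.6000)
= 131 * 1.2491
= 163.6283

163.6283


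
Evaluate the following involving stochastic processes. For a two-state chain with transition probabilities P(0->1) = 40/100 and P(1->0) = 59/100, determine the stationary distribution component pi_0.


Stationary distribution: pi_0 = p10/(p01+p10), pi_1 = p01/(p01+p10)
p01 = 0.4000, p10 = 0.5900
pi_0 = 0.5960

0.5960


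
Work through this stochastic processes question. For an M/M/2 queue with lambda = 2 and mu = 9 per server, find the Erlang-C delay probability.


a = lambda/mu = 0.2222
rho = a/c = 0.1111
Erlang-C formula applied:
C(c,a) = 0.0222

0.0222


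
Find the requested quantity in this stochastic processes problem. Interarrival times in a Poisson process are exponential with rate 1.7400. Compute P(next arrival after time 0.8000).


P(X > t) = exp(-lambda * t)
= exp(-1.7400 * 0.8000)
= exp(-1.3920) = 0.2486

0.2486


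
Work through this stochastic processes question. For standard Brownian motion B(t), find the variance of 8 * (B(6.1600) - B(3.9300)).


Var(alpha*(B(t)-B(s))) = alpha^2 * (t-s)
= 8^2 * (6.1600 - 3.9300)
= 64 * 2.2300
= 142.7200

142.7200


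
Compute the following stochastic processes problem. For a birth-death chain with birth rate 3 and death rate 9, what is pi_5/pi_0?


For birth-death process, pi_n/pi_0 = (lambda/mu)^n
= (3/9)^5
= 0.0041

0.0041


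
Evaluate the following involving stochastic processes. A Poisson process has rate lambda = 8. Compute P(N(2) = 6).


P(N(t)=k) = (lambda*t)^k * exp(-lambda*t) / k!
lambda*t = 16
= 16^6 * exp(-16) / 6!
= 16777216 * 1.1254e-07 / 720
= 0.0026

0.0026


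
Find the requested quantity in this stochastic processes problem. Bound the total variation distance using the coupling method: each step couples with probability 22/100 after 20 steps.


TV distance bound <= (1-delta)^n
= (1 - 0.2200)^20
= 0.7800^20
= 0.0069

0.0069


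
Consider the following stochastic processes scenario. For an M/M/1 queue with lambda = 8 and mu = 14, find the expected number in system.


rho = 8/14 = 0.5714
L = rho/(1-rho)
= 0.5714/0.4286
= 1.3333

1.3333


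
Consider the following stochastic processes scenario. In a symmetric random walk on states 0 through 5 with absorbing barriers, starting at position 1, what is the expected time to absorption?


For symmetric RW on 0,...,N with absorbing barriers, E(i) = i*(N-i)
E(1) = 1 * 4 = 4

4


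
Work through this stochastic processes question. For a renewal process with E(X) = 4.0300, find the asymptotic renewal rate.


Long-run renewal rate = 1/E(X)
= 1/4.0300
= 0.2481

0.2481


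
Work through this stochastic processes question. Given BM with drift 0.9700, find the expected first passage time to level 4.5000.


Expected first passage time = a/mu
= 4.5000/0.9700
= 4.6392

4.6392


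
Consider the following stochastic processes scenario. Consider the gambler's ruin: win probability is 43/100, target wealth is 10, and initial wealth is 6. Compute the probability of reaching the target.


Gambler's ruin formula:
r = q/p = 0.5700/0.4300 = 1.3256
P(win) = (1 - r^i)/(1 - r^N)
= (1 - 1.3256^6)/(1 - 1.3256^10)
= 0.2809

0.2809


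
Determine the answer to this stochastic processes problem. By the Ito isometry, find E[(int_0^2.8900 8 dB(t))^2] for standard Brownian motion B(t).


By Ito isometry: E[(int f dB)^2] = int f^2 dt
= 8^2 * 2.8900
= 64 * 2.8900 = 184.9600

184.9600


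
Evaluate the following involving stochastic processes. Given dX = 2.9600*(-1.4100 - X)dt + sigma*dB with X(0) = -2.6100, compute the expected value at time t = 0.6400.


E[X(t)] = mu + (X(0) - mu)*exp(-theta*t)
= -1.4100 + (-2.6100 - -1.4100)*exp(-2.9600*0.6400)
= -1.4100 + -1.2000 * 0.1504
= -1.5905

-1.5905


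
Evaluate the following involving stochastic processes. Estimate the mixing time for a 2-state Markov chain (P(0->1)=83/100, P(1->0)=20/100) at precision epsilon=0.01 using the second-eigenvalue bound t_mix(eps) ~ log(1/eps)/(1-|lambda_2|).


lambda_2 = |1 - p01 - p10| = |1 - 0.8300 - 0.2000| = 0.0300
t_mix ~ log(1/eps)/(1 - |lambda_2|)
= log(100)/(1 - 0.0300) = 4.6052/0.9700
= 4.7476

4.7476


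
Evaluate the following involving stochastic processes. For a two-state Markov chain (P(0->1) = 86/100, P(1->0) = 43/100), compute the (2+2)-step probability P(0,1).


P^4 = P^2 * P^2
Computing via matrix multiplication of the transition matrix.
Entry (0,1) of P^4 = 0.6620

0.6620


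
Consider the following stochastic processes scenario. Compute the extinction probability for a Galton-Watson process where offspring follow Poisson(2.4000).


Since mu = 2.4000 > 1, extinction prob q < 1.
Solve s = exp(mu*(s-1)) iteratively.
q = 0.1214

0.1214


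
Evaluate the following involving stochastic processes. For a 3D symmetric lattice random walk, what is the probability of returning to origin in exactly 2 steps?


P(return in 2 steps) = P(reverse first step) = 1/(2d)
= 1/6
= 0.1667

0.1667


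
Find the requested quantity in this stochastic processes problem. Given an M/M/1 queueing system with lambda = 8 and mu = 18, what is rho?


rho = lambda/mu
= 8/18
= 0.4444

0.4444


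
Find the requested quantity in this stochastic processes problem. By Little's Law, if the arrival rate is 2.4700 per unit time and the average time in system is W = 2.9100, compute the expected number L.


Little's Law: L = lambda * W
= 2.4700 * 2.9100
= 7.1877

7.1877


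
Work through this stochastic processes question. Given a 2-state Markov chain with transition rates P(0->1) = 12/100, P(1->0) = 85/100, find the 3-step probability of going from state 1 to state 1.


Computing P^3 by matrix multiplication.
P = [[0.8800, 0.1200], [0.8500, 0.1500]]
After raising P to the power 3:
P^3(1,1) = 0.1237

0.1237


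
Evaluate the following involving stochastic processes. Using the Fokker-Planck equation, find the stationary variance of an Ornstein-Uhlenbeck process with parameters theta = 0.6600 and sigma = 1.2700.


Stationary variance = sigma^2 / (2*theta)
= 1.2700^2 / (2*0.6600)
= 1.6129 / 1.3200
= 1.2219

1.2219


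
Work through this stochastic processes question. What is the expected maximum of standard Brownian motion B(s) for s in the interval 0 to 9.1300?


E(max B(s)) = sqrt(2t/pi)
= sqrt(2*9.1300/pi)
= sqrt(5.8123)
= 2.4109

2.4109


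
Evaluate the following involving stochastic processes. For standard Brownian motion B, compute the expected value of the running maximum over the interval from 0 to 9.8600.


E(max B(s)) = sqrt(2t/pi)
= sqrt(2*9.8600/pi)
= sqrt(6.2771)
= 2.5054

2.5054


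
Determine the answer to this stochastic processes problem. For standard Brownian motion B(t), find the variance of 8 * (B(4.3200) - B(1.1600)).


Var(alpha*(B(t)-B(s))) = alpha^2 * (t-s)
= 8^2 * (4.3200 - 1.1600)
= 64 * 3.1600
= 202.2400

202.2400


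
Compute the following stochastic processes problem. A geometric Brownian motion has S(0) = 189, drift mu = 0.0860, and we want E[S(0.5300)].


E[S(t)] = S(0) * exp(mu * t)
= 189 * exp(0.0860 * 0.5300)
= 189 * 1.0466
= 197.8140

197.8140


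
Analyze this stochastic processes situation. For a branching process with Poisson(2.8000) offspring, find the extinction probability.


Since mu = 2.8000 > 1, extinction prob q < 1.
Solve s = exp(mu*(s-1)) iteratively.
q = 0.0750

0.0750


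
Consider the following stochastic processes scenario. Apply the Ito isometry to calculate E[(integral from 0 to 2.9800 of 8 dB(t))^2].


By Ito isometry: E[(int f dB)^2] = int f^2 dt
= 8^2 * 2.9800
= 64 * 2.9800 = 190.7200

190.7200


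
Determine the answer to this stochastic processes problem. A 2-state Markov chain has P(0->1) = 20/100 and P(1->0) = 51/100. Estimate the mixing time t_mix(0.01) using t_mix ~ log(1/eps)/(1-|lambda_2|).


lambda_2 = |1 - p01 - p10| = |1 - 0.2000 - 0.5100| = 0.2900
t_mix ~ log(1/eps)/(1 - |lambda_2|)
= log(100)/(1 - 0.2900) = 4.6052/0.7100
= 6.4862

6.4862


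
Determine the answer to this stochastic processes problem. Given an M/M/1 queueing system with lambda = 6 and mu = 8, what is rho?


rho = lambda/mu
= 6/8
= 0.7500

0.7500


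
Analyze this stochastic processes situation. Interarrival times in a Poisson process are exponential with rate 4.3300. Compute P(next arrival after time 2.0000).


P(X > t) = exp(-lambda * t)
= exp(-4.3300 * 2.0000)
= exp(-8.6600) = 1.7338e-04

1.7338e-04


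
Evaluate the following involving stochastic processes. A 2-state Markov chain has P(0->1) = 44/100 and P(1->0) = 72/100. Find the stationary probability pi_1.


Stationary distribution: pi_0 = p10/(p01+p10), pi_1 = p01/(p01+p10)
p01 = 0.4400, p10 = 0.7200
pi_1 = 0.3793

0.3793


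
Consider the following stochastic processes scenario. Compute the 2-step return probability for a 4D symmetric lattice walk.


P(return in 2 steps) = P(reverse first step) = 1/(2d)
= 1/8
= 0.1250

0.1250


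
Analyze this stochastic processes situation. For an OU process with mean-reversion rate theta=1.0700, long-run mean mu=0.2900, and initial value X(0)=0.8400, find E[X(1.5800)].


E[X(t)] = mu + (X(0) - mu)*exp(-theta*t)
= 0.2900 + (0.8400 - 0.2900)*exp(-1.0700*1.5800)
= 0.2900 + 0.5500 * 0.1844
= 0.3914

0.3914


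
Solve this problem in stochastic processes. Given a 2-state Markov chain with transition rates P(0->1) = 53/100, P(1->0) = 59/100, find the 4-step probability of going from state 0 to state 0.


Computing P^4 by matrix multiplication.
P = [[0.4700, 0.5300], [0.5900, 0.4100]]
After raising P to the power 4:
P^4(0,0) = 0.5269

0.5269


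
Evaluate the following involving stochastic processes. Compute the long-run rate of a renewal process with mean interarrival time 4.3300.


Long-run renewal rate = 1/E(X)
= 1/4.3300
= 0.2309

0.2309


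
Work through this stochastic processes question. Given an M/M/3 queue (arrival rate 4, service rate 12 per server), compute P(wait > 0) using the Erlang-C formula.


a = lambda/mu = 0.3333
rho = a/c = 0.1111
Erlang-C formula applied:
C(c,a) = 0.0050

0.0050


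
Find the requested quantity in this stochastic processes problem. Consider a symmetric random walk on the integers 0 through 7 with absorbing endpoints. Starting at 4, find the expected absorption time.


For symmetric RW on 0,...,N with absorbing barriers, E(i) = i*(N-i)
E(4) = 4 * 3 = 12

12


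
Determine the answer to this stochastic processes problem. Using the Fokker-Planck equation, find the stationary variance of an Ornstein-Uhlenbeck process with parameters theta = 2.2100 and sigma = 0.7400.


Stationary variance = sigma^2 / (2*theta)
= 0.7400^2 / (2*2.2100)
= 0.5476 / 4.4200
= 0.1239

0.1239


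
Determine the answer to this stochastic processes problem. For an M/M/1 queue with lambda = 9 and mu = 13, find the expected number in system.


rho = 9/13 = 0.6923
L = rho/(1-rho)
= 0.6923/0.3077
= 2.2500

2.2500


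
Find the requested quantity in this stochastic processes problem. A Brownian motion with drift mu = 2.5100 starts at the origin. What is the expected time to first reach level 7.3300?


Expected first passage time = a/mu
= 7.3300/2.5100
= 2.9203

2.9203


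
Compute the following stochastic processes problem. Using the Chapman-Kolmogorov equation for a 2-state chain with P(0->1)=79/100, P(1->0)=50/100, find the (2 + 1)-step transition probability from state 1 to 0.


P^3 = P^2 * P^1
Computing via matrix multiplication of the transition matrix.
Entry (1,0) of P^3 = 0.3971

0.3971


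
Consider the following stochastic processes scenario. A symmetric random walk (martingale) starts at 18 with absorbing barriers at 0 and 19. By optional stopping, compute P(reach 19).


By optional stopping theorem: E(M at tau) = M(0) = 18
P(hit 19)*19 + P(hit 0)*0 = 18
P(hit 19) = (18 - 0)/(19 - 0) = 18/19 = 0.9474

0.9474


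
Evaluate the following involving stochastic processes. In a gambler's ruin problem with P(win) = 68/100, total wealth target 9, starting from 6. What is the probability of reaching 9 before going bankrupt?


Gambler's ruin formula:
r = q/p = 0.3200/0.6800 = 0.4706
P(win) = (1 - r^i)/(1 - r^N)
= (1 - 0.4706^6)/(1 - 0.4706^9)
= 0.9903

0.9903


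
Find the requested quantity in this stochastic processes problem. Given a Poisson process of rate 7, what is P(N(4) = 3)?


P(N(t)=k) = (lambda*t)^k * exp(-lambda*t) / k!
lambda*t = 28
= 28^3 * exp(-28) / 3!
= 21952 * 6.9144e-13 / 6
= 2.5297e-09

2.5297e-09


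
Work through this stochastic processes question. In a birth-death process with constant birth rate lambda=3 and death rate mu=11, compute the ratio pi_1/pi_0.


For birth-death process, pi_n/pi_0 = (lambda/mu)^n
= (3/11)^1
= 0.2727

0.2727


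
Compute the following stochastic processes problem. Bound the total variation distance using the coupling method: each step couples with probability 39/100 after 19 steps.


TV distance bound <= (1-delta)^n
= (1 - 0.3900)^19
= 0.6100^19
= 8.3419e-05

8.3419e-05


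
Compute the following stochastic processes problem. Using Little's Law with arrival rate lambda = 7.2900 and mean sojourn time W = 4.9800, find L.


Little's Law: L = lambda * W
= 7.2900 * 4.9800
= 36.3042

36.3042


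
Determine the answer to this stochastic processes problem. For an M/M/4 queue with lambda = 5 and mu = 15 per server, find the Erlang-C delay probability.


a = lambda/mu = 0.3333
rho = a/c = 0.0833
Erlang-C formula applied:
C(c,a) = 4.0209e-04

4.0209e-04


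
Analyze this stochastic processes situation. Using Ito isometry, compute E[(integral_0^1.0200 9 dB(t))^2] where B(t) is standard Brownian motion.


By Ito isometry: E[(int f dB)^2] = int f^2 dt
= 9^2 * 1.0200
= 81 * 1.0200 = 82.6200

82.6200


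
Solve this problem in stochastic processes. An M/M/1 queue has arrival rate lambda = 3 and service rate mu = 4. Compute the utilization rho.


rho = lambda/mu
= 3/4
= 0.7500

0.7500


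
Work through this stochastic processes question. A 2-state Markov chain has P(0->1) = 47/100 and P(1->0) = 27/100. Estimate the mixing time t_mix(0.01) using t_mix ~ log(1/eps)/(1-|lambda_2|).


lambda_2 = |1 - p01 - p10| = |1 - 0.4700 - 0.2700| = 0.2600
t_mix ~ log(1/eps)/(1 - |lambda_2|)
= log(100)/(1 - 0.2600) = 4.6052/0.7400
= 6.2232

6.2232


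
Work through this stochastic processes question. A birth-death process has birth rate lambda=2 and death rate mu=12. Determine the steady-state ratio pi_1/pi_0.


For birth-death process, pi_n/pi_0 = (lambda/mu)^n
= (2/12)^1
= 0.1667

0.1667


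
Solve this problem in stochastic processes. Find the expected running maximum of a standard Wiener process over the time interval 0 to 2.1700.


E(max B(s)) = sqrt(2t/pi)
= sqrt(2*2.1700/pi)
= sqrt(1.3815)
= 1.1754

1.1754


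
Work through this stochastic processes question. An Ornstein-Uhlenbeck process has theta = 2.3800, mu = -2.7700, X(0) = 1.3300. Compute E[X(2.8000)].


E[X(t)] = mu + (X(0) - mu)*exp(-theta*t)
= -2.7700 + (1.3300 - -2.7700)*exp(-2.3800*2.8000)
= -2.7700 + 4.1000 * 0.0013
= -2.7648

-2.7648


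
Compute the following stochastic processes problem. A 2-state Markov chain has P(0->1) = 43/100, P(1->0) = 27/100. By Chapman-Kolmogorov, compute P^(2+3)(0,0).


P^5 = P^2 * P^3
Computing via matrix multiplication of the transition matrix.
Entry (0,0) of P^5 = 0.3872

0.3872


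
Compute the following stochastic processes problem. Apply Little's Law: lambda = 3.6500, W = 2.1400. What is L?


Little's Law: L = lambda * W
= 3.6500 * 2.1400
= 7.8110

7.8110


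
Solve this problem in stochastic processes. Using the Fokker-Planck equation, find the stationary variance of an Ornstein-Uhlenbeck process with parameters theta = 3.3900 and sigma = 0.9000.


Stationary variance = sigma^2 / (2*theta)
= 0.9000^2 / (2*3.3900)
= 0.8100 / 6.7800
= 0.1195

0.1195


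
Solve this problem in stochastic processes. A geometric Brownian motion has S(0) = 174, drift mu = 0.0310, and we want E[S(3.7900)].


E[S(t)] = S(0) * exp(mu * t)
= 174 * exp(0.0310 * 3.7900)
= 174 * 1.1247
= 195.6926

195.6926


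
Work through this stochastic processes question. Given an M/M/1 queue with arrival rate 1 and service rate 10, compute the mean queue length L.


rho = 1/10 = 0.1000
L = rho/(1-rho)
= 0.1000/0.9000
= 0.1111

0.1111


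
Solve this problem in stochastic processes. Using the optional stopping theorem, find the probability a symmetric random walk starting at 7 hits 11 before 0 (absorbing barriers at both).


By optional stopping theorem: E(M at tau) = M(0) = 7
P(hit 11)*11 + P(hit 0)*0 = 7
P(hit 11) = (7 - 0)/(11 - 0) = 7/11 = 0.6364

0.6364


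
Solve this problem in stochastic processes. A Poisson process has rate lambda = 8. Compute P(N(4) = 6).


P(N(t)=k) = (lambda*t)^k * exp(-lambda*t) / k!
lambda*t = 32
= 32^6 * exp(-32) / 6!
= 1073741824 * 1.2664e-14 / 720
= 1.8886e-08

1.8886e-08


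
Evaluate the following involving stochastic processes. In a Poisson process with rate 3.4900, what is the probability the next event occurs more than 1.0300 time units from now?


P(X > t) = exp(-lambda * t)
= exp(-3.4900 * 1.0300)
= exp(-3.5947) = 0.0275

0.0275


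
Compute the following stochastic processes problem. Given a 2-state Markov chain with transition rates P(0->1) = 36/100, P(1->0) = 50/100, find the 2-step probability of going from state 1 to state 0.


Computing P^2 by matrix multiplication.
P = [[0.6400, 0.3600], [0.5000, 0.5000]]
After raising P to the power 2:
P^2(1,0) = 0.5700

0.5700


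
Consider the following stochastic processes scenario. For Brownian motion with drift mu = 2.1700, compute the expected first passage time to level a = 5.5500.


Expected first passage time = a/mu
= 5.5500/2.1700
= 2.5576

2.5576


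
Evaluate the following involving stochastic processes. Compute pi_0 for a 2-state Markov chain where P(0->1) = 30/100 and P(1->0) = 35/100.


Stationary distribution: pi_0 = p10/(p01+p10), pi_1 = p01/(p01+p10)
p01 = 0.3000, p10 = 0.3500
pi_0 = 0.5385

0.5385


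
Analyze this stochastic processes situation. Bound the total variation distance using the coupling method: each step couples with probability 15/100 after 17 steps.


TV distance bound <= (1-delta)^n
= (1 - 0.1500)^17
= 0.8500^17
= 0.0631

0.0631


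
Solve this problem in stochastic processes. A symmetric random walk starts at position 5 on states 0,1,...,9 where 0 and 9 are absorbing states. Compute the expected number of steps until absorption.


For symmetric RW on 0,...,N with absorbing barriers, E(i) = i*(N-i)
E(5) = 5 * 4 = 20

20


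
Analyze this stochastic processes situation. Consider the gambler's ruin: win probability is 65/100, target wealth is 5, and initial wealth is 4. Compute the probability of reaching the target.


Gambler's ruin formula:
r = q/p = 0.3500/0.6500 = 0.5385
P(win) = (1 - r^i)/(1 - r^N)
= (1 - 0.5385^4)/(1 - 0.5385^5)
= 0.9594

0.9594
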